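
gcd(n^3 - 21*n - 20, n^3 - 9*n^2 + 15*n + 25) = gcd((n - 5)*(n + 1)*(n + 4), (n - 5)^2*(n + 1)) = n^2 - 4*n - 5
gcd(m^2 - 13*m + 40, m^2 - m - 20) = m - 5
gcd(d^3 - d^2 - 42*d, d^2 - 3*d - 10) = 1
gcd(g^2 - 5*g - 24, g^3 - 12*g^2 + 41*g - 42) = 1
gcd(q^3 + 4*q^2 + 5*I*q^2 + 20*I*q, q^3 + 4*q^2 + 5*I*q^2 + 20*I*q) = q^3 + q^2*(4 + 5*I) + 20*I*q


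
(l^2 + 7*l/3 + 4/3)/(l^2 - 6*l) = (3*l^2 + 7*l + 4)/(3*l*(l - 6))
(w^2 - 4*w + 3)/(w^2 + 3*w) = (w^2 - 4*w + 3)/(w*(w + 3))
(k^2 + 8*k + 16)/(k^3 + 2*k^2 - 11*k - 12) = (k + 4)/(k^2 - 2*k - 3)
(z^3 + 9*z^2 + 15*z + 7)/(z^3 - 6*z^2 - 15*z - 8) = (z + 7)/(z - 8)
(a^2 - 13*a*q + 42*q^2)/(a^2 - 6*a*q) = (a - 7*q)/a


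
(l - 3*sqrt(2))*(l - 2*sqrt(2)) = l^2 - 5*sqrt(2)*l + 12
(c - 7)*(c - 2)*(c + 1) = c^3 - 8*c^2 + 5*c + 14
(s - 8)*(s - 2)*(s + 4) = s^3 - 6*s^2 - 24*s + 64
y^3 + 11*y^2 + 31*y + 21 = (y + 1)*(y + 3)*(y + 7)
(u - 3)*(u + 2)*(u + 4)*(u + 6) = u^4 + 9*u^3 + 8*u^2 - 84*u - 144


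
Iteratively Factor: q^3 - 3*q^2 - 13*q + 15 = (q + 3)*(q^2 - 6*q + 5) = (q - 1)*(q + 3)*(q - 5)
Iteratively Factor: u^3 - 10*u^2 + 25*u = (u)*(u^2 - 10*u + 25) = u*(u - 5)*(u - 5)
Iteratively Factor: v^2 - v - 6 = (v - 3)*(v + 2)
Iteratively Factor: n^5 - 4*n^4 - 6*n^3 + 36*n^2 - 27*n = (n)*(n^4 - 4*n^3 - 6*n^2 + 36*n - 27) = n*(n - 1)*(n^3 - 3*n^2 - 9*n + 27) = n*(n - 3)*(n - 1)*(n^2 - 9) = n*(n - 3)*(n - 1)*(n + 3)*(n - 3)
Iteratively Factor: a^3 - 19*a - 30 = (a + 3)*(a^2 - 3*a - 10) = (a + 2)*(a + 3)*(a - 5)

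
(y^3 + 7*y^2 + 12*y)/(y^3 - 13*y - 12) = y*(y + 4)/(y^2 - 3*y - 4)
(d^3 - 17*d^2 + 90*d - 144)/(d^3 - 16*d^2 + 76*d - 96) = (d - 3)/(d - 2)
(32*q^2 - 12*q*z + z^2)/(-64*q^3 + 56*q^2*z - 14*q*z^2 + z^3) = 1/(-2*q + z)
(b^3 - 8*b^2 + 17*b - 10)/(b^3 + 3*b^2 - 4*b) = (b^2 - 7*b + 10)/(b*(b + 4))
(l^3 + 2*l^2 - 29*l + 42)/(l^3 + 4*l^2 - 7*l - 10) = (l^2 + 4*l - 21)/(l^2 + 6*l + 5)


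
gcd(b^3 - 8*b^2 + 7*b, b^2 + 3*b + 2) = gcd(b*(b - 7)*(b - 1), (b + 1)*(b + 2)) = 1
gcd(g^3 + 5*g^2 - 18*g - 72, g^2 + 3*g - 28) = g - 4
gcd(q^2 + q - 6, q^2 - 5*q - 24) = q + 3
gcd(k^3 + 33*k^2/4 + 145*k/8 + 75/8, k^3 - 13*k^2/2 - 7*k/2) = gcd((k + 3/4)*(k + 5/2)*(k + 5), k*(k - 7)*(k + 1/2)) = 1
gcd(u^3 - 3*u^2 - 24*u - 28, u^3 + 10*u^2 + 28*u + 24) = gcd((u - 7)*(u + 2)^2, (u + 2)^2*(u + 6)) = u^2 + 4*u + 4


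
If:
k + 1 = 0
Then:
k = -1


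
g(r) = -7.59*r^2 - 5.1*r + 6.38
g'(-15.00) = 222.60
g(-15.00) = -1624.87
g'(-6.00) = 85.98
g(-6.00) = -236.26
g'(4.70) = -76.45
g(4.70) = -185.25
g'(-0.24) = -1.46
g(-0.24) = 7.17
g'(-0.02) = -4.80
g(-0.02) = 6.48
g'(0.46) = -12.08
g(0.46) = 2.43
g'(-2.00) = 25.26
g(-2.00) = -13.78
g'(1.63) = -29.84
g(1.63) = -22.10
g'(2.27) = -39.56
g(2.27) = -44.31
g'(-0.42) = 1.28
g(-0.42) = 7.18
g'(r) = -15.18*r - 5.1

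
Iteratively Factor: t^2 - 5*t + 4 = (t - 4)*(t - 1)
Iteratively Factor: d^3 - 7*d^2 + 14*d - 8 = (d - 4)*(d^2 - 3*d + 2) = (d - 4)*(d - 2)*(d - 1)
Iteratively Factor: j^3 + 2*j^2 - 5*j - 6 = (j + 1)*(j^2 + j - 6) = (j + 1)*(j + 3)*(j - 2)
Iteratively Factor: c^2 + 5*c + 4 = (c + 1)*(c + 4)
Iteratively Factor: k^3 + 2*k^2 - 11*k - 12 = (k + 1)*(k^2 + k - 12) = (k - 3)*(k + 1)*(k + 4)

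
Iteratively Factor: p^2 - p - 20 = (p + 4)*(p - 5)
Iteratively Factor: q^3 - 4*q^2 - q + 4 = (q + 1)*(q^2 - 5*q + 4) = (q - 1)*(q + 1)*(q - 4)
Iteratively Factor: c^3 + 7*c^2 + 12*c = (c)*(c^2 + 7*c + 12) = c*(c + 4)*(c + 3)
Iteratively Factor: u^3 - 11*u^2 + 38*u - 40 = (u - 4)*(u^2 - 7*u + 10) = (u - 5)*(u - 4)*(u - 2)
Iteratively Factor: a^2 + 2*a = (a + 2)*(a)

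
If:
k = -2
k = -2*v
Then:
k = -2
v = 1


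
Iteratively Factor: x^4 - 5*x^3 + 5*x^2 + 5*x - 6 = (x - 2)*(x^3 - 3*x^2 - x + 3) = (x - 2)*(x - 1)*(x^2 - 2*x - 3) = (x - 2)*(x - 1)*(x + 1)*(x - 3)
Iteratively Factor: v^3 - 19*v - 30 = (v - 5)*(v^2 + 5*v + 6) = (v - 5)*(v + 2)*(v + 3)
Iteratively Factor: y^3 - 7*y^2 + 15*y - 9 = (y - 3)*(y^2 - 4*y + 3) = (y - 3)^2*(y - 1)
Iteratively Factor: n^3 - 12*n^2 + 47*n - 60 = (n - 5)*(n^2 - 7*n + 12) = (n - 5)*(n - 3)*(n - 4)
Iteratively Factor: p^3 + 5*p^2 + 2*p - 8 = (p + 2)*(p^2 + 3*p - 4) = (p + 2)*(p + 4)*(p - 1)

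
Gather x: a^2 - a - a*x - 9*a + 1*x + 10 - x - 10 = a^2 - a*x - 10*a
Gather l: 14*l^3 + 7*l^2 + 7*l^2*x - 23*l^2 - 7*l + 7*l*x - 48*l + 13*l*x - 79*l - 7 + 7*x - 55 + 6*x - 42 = 14*l^3 + l^2*(7*x - 16) + l*(20*x - 134) + 13*x - 104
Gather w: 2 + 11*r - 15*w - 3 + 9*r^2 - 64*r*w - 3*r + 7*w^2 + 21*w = 9*r^2 + 8*r + 7*w^2 + w*(6 - 64*r) - 1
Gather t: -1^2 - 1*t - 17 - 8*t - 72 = -9*t - 90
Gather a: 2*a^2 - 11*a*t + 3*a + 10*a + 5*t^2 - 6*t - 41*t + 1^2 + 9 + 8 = 2*a^2 + a*(13 - 11*t) + 5*t^2 - 47*t + 18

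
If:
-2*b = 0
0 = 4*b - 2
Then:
No Solution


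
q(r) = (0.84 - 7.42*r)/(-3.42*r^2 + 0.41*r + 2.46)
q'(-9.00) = -0.03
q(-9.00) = -0.24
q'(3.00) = -0.31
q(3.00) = 0.79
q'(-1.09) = -13.09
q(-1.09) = -4.35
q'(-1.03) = -20.33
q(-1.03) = -5.33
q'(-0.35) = -6.59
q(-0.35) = 1.81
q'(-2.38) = -0.55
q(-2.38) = -1.03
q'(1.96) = -1.07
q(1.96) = 1.39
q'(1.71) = -1.77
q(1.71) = 1.73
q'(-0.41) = -8.55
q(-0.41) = 2.26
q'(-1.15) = -9.15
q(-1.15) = -3.70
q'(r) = (0.84 - 7.42*r)*(6.84*r - 0.41)/(-3.42*r^2 + 0.41*r + 2.46)^2 - 7.42/(-3.42*r^2 + 0.41*r + 2.46)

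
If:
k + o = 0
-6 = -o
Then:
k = -6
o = 6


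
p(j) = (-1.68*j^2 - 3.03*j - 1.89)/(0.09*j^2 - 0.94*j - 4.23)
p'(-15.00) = 0.23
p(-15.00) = -11.10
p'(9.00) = 10.01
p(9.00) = 30.60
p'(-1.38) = -0.72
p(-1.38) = 0.33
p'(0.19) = 0.71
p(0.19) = 0.57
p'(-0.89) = -0.04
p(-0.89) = 0.16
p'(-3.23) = -256.31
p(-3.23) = 37.79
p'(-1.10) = -0.29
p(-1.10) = 0.19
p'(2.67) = 1.70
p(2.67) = 3.60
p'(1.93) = 1.41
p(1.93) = 2.45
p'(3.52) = 2.07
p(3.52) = 5.20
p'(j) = (0.94 - 0.18*j)*(-1.68*j^2 - 3.03*j - 1.89)/(0.09*j^2 - 0.94*j - 4.23)^2 + (-3.36*j - 3.03)/(0.09*j^2 - 0.94*j - 4.23) = (1.8519*j^2 + 14.553*j + 11.0403)/(0.0081*j^4 - 0.1692*j^3 + 0.1222*j^2 + 7.9524*j + 17.8929)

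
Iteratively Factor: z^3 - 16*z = (z - 4)*(z^2 + 4*z) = z*(z - 4)*(z + 4)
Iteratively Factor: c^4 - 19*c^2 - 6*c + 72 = (c + 3)*(c^3 - 3*c^2 - 10*c + 24) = (c + 3)^2*(c^2 - 6*c + 8) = (c - 4)*(c + 3)^2*(c - 2)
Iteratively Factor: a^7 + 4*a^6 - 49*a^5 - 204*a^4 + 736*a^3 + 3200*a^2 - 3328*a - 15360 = (a - 3)*(a^6 + 7*a^5 - 28*a^4 - 288*a^3 - 128*a^2 + 2816*a + 5120) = (a - 3)*(a + 4)*(a^5 + 3*a^4 - 40*a^3 - 128*a^2 + 384*a + 1280) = (a - 3)*(a + 4)^2*(a^4 - a^3 - 36*a^2 + 16*a + 320) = (a - 4)*(a - 3)*(a + 4)^2*(a^3 + 3*a^2 - 24*a - 80) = (a - 4)*(a - 3)*(a + 4)^3*(a^2 - a - 20) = (a - 4)*(a - 3)*(a + 4)^4*(a - 5)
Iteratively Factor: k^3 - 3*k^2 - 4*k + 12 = (k - 2)*(k^2 - k - 6) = (k - 3)*(k - 2)*(k + 2)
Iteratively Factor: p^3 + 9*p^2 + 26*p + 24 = (p + 3)*(p^2 + 6*p + 8) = (p + 3)*(p + 4)*(p + 2)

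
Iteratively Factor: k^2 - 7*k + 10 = (k - 2)*(k - 5)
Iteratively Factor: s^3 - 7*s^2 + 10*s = (s)*(s^2 - 7*s + 10) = s*(s - 5)*(s - 2)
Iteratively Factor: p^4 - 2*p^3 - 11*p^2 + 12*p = (p + 3)*(p^3 - 5*p^2 + 4*p) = (p - 1)*(p + 3)*(p^2 - 4*p) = (p - 4)*(p - 1)*(p + 3)*(p)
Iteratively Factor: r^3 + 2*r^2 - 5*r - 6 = (r - 2)*(r^2 + 4*r + 3) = (r - 2)*(r + 1)*(r + 3)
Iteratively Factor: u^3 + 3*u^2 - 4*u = (u + 4)*(u^2 - u) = u*(u + 4)*(u - 1)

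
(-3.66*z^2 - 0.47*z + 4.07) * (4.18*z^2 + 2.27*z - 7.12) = -15.2988*z^4 - 10.2728*z^3 + 42.0049*z^2 + 12.5853*z - 28.9784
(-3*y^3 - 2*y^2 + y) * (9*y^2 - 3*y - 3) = -27*y^5 - 9*y^4 + 24*y^3 + 3*y^2 - 3*y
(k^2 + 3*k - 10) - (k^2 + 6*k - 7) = -3*k - 3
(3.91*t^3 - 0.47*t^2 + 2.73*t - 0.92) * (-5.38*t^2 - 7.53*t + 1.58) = -21.0358*t^5 - 26.9137*t^4 - 4.9705*t^3 - 16.3499*t^2 + 11.241*t - 1.4536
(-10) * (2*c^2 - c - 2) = -20*c^2 + 10*c + 20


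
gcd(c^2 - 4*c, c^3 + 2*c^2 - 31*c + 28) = c - 4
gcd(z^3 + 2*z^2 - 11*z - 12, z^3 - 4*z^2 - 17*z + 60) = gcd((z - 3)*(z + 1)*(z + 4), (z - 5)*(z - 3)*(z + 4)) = z^2 + z - 12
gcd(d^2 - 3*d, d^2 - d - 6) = d - 3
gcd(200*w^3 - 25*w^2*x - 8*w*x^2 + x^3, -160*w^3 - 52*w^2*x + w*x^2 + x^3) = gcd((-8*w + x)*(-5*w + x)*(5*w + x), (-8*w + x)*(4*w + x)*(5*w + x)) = -40*w^2 - 3*w*x + x^2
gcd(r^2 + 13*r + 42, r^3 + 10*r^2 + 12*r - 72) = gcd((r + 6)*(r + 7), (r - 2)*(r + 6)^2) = r + 6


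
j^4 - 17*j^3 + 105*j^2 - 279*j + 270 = (j - 6)*(j - 5)*(j - 3)^2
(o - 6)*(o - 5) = o^2 - 11*o + 30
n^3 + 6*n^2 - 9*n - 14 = (n - 2)*(n + 1)*(n + 7)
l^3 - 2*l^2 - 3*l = l*(l - 3)*(l + 1)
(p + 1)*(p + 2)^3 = p^4 + 7*p^3 + 18*p^2 + 20*p + 8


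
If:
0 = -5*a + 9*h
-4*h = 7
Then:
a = -63/20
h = -7/4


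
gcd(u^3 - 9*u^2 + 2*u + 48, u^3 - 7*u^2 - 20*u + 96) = u^2 - 11*u + 24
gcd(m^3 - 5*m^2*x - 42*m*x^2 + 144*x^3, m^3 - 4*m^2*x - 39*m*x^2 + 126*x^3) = -m^2 - 3*m*x + 18*x^2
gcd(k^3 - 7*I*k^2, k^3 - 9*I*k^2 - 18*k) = k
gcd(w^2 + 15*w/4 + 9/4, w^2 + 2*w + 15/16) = w + 3/4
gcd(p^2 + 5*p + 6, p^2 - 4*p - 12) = p + 2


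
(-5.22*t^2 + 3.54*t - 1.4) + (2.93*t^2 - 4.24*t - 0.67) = -2.29*t^2 - 0.7*t - 2.07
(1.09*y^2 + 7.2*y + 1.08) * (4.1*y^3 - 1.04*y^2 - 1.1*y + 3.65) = 4.469*y^5 + 28.3864*y^4 - 4.259*y^3 - 5.0647*y^2 + 25.092*y + 3.942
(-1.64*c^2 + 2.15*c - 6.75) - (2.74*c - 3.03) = -1.64*c^2 - 0.59*c - 3.72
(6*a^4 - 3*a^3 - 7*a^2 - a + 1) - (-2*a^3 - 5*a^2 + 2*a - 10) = 6*a^4 - a^3 - 2*a^2 - 3*a + 11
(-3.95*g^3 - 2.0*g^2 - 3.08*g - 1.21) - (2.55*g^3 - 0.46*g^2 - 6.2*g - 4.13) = -6.5*g^3 - 1.54*g^2 + 3.12*g + 2.92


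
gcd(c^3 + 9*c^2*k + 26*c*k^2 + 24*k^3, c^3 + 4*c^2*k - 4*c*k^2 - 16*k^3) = c^2 + 6*c*k + 8*k^2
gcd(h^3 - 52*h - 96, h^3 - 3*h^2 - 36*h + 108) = h + 6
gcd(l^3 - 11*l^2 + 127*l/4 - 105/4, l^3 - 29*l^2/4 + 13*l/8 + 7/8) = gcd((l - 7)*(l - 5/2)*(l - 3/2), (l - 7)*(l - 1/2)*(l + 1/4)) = l - 7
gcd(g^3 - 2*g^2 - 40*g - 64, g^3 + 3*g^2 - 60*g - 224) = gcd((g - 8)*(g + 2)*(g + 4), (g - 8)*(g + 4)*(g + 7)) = g^2 - 4*g - 32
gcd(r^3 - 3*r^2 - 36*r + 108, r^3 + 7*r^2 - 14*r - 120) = r + 6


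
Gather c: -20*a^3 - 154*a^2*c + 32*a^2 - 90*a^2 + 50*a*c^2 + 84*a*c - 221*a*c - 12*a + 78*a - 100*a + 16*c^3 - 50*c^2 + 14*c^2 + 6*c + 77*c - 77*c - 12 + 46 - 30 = -20*a^3 - 58*a^2 - 34*a + 16*c^3 + c^2*(50*a - 36) + c*(-154*a^2 - 137*a + 6) + 4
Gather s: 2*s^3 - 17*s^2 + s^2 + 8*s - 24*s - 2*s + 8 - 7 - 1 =2*s^3 - 16*s^2 - 18*s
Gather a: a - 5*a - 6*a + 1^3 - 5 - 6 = -10*a - 10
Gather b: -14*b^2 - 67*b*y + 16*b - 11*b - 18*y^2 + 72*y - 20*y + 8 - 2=-14*b^2 + b*(5 - 67*y) - 18*y^2 + 52*y + 6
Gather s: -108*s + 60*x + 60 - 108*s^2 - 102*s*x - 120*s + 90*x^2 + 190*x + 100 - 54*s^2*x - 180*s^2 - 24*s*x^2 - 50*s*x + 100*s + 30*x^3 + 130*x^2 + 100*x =s^2*(-54*x - 288) + s*(-24*x^2 - 152*x - 128) + 30*x^3 + 220*x^2 + 350*x + 160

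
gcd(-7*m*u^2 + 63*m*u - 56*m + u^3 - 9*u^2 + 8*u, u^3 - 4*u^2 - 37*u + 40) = u^2 - 9*u + 8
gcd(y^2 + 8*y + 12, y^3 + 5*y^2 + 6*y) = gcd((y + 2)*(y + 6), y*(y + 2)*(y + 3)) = y + 2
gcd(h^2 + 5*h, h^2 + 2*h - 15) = h + 5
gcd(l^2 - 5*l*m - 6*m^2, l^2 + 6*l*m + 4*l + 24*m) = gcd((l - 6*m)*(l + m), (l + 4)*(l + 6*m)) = 1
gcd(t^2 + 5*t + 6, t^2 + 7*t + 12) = t + 3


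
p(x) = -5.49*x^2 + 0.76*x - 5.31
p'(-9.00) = 99.58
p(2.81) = -46.52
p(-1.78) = -24.06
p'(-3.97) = 44.35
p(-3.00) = -57.00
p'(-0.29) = 3.94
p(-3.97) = -94.85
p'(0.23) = -1.77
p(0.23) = -5.43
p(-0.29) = -5.99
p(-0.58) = -7.60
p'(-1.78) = 20.30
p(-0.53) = -7.25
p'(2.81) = -30.09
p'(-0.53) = 6.58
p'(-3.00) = 33.70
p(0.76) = -7.90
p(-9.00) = -456.84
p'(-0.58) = 7.13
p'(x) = 0.76 - 10.98*x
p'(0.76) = -7.58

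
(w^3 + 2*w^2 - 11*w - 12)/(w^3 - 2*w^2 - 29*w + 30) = (w^3 + 2*w^2 - 11*w - 12)/(w^3 - 2*w^2 - 29*w + 30)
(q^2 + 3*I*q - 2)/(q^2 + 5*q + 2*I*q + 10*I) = (q + I)/(q + 5)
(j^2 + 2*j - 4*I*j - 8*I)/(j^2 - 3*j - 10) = (j - 4*I)/(j - 5)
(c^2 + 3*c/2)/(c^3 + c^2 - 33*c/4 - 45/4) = 2*c/(2*c^2 - c - 15)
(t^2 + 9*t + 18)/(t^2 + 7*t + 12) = (t + 6)/(t + 4)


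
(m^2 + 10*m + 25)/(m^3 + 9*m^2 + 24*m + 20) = (m + 5)/(m^2 + 4*m + 4)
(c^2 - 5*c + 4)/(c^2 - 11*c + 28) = (c - 1)/(c - 7)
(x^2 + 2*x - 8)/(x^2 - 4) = (x + 4)/(x + 2)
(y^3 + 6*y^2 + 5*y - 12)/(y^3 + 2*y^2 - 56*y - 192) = (y^2 + 2*y - 3)/(y^2 - 2*y - 48)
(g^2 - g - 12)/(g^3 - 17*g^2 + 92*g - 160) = (g + 3)/(g^2 - 13*g + 40)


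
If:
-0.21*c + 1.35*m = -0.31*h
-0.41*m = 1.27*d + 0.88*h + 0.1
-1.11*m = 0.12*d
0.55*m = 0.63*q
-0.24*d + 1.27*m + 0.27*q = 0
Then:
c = -0.17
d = 0.00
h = -0.11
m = 0.00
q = 0.00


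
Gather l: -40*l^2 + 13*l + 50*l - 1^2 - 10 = -40*l^2 + 63*l - 11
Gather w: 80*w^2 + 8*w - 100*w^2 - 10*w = -20*w^2 - 2*w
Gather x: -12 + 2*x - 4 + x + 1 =3*x - 15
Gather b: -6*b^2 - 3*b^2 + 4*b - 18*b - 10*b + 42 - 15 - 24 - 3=-9*b^2 - 24*b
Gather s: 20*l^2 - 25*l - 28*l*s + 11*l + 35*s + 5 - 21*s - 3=20*l^2 - 14*l + s*(14 - 28*l) + 2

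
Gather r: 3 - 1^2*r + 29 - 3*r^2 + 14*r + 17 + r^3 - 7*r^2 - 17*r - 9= r^3 - 10*r^2 - 4*r + 40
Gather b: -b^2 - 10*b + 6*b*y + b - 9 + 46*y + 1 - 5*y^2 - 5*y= -b^2 + b*(6*y - 9) - 5*y^2 + 41*y - 8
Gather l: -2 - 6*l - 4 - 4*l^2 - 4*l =-4*l^2 - 10*l - 6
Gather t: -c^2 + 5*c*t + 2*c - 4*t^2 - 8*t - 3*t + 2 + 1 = -c^2 + 2*c - 4*t^2 + t*(5*c - 11) + 3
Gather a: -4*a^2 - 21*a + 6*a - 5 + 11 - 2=-4*a^2 - 15*a + 4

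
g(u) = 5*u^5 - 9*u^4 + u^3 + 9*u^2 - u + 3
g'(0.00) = -1.00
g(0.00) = 3.00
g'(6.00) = 24839.00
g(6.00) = 27753.00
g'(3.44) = 2131.80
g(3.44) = 1295.05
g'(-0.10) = -2.73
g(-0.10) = 3.19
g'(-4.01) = 8760.62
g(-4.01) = -7424.20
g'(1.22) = 15.44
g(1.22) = 10.57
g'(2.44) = 423.95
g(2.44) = 182.09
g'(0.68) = 6.65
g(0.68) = 5.60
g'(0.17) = 1.99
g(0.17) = 3.09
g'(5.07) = 11994.26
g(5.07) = 11162.73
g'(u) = 25*u^4 - 36*u^3 + 3*u^2 + 18*u - 1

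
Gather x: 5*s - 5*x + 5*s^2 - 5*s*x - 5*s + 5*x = 5*s^2 - 5*s*x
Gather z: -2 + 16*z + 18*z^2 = 18*z^2 + 16*z - 2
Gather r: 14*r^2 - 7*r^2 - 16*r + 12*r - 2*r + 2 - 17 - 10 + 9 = 7*r^2 - 6*r - 16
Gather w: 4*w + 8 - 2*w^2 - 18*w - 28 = -2*w^2 - 14*w - 20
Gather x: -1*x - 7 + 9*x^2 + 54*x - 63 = 9*x^2 + 53*x - 70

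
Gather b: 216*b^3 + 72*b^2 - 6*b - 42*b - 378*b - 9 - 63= 216*b^3 + 72*b^2 - 426*b - 72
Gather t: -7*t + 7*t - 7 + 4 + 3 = 0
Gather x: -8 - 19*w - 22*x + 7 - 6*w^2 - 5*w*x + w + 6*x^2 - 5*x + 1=-6*w^2 - 18*w + 6*x^2 + x*(-5*w - 27)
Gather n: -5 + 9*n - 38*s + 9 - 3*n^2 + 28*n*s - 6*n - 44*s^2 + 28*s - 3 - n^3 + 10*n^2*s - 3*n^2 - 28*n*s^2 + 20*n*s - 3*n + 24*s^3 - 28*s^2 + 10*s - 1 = -n^3 + n^2*(10*s - 6) + n*(-28*s^2 + 48*s) + 24*s^3 - 72*s^2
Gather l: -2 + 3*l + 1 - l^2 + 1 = -l^2 + 3*l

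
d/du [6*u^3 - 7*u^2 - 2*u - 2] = 18*u^2 - 14*u - 2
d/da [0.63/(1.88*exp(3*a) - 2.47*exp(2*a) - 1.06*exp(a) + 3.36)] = (-3.5532*exp(2*a) + 3.1122*exp(a) + 0.6678)*exp(a)/(1.88*exp(3*a) - 2.47*exp(2*a) - 1.06*exp(a) + 3.36)^2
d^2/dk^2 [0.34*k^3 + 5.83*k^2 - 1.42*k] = 2.04*k + 11.66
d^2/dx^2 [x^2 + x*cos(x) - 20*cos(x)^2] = -x*cos(x) - 80*sin(x)^2 - 2*sin(x) + 42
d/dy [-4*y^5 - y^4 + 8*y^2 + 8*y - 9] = -20*y^4 - 4*y^3 + 16*y + 8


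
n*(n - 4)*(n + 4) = n^3 - 16*n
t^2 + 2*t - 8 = (t - 2)*(t + 4)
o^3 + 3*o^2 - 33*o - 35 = (o - 5)*(o + 1)*(o + 7)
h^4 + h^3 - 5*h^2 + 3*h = h*(h - 1)^2*(h + 3)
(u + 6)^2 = u^2 + 12*u + 36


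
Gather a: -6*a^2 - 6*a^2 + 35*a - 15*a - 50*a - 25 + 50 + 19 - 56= -12*a^2 - 30*a - 12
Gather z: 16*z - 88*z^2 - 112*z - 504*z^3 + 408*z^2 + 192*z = -504*z^3 + 320*z^2 + 96*z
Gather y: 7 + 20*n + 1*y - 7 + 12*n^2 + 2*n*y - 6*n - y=12*n^2 + 2*n*y + 14*n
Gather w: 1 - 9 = -8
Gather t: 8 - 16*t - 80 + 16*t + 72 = 0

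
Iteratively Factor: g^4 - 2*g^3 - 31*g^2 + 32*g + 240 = (g - 5)*(g^3 + 3*g^2 - 16*g - 48) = (g - 5)*(g + 3)*(g^2 - 16) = (g - 5)*(g + 3)*(g + 4)*(g - 4)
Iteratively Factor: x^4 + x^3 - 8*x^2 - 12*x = (x + 2)*(x^3 - x^2 - 6*x) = x*(x + 2)*(x^2 - x - 6) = x*(x - 3)*(x + 2)*(x + 2)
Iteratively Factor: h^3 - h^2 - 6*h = (h + 2)*(h^2 - 3*h) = (h - 3)*(h + 2)*(h)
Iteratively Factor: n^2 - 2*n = (n - 2)*(n)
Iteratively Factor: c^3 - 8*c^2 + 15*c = (c - 3)*(c^2 - 5*c) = (c - 5)*(c - 3)*(c)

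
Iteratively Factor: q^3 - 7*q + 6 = (q - 1)*(q^2 + q - 6) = (q - 1)*(q + 3)*(q - 2)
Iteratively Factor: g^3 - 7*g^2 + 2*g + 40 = (g - 4)*(g^2 - 3*g - 10) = (g - 5)*(g - 4)*(g + 2)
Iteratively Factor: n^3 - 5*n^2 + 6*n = (n - 2)*(n^2 - 3*n) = n*(n - 2)*(n - 3)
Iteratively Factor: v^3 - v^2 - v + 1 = (v - 1)*(v^2 - 1) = (v - 1)^2*(v + 1)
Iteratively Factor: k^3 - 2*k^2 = (k - 2)*(k^2) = k*(k - 2)*(k)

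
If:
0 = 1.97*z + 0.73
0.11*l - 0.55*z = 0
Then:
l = -1.85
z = -0.37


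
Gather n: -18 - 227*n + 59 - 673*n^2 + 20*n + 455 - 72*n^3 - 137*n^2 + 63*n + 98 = -72*n^3 - 810*n^2 - 144*n + 594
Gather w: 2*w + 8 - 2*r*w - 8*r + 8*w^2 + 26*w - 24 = -8*r + 8*w^2 + w*(28 - 2*r) - 16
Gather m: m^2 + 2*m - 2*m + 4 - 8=m^2 - 4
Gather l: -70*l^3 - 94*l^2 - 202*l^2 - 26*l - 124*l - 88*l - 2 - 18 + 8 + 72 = -70*l^3 - 296*l^2 - 238*l + 60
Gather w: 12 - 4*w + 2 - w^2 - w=-w^2 - 5*w + 14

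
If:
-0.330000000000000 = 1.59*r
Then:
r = -0.21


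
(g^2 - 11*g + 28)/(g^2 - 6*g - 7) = (g - 4)/(g + 1)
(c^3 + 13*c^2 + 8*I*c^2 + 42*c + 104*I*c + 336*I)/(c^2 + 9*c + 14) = (c^2 + c*(6 + 8*I) + 48*I)/(c + 2)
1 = 1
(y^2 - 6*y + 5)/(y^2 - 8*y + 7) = (y - 5)/(y - 7)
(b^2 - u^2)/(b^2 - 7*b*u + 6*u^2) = (-b - u)/(-b + 6*u)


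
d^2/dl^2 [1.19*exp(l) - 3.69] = 1.19*exp(l)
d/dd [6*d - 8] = 6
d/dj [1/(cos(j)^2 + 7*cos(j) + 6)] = (2*cos(j) + 7)*sin(j)/(cos(j)^2 + 7*cos(j) + 6)^2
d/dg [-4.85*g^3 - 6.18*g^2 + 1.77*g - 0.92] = -14.55*g^2 - 12.36*g + 1.77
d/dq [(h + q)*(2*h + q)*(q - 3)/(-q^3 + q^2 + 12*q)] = (q*(-q^2 + q + 12)*((h + q)*(2*h + q) + (h + q)*(q - 3) + (2*h + q)*(q - 3)) - (h + q)*(2*h + q)*(q - 3)*(-3*q^2 + 2*q + 12))/(q^2*(-q^2 + q + 12)^2)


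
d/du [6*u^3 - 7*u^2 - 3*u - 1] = 18*u^2 - 14*u - 3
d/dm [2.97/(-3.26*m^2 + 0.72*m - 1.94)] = (19.3644*m - 2.1384)/(3.26*m^2 - 0.72*m + 1.94)^2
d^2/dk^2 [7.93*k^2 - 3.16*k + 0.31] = 15.8600000000000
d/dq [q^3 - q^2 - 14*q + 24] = 3*q^2 - 2*q - 14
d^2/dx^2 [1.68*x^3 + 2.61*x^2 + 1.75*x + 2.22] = 10.08*x + 5.22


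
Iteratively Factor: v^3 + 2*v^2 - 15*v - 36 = (v - 4)*(v^2 + 6*v + 9) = (v - 4)*(v + 3)*(v + 3)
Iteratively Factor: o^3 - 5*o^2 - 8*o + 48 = (o - 4)*(o^2 - o - 12) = (o - 4)*(o + 3)*(o - 4)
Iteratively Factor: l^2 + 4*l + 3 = (l + 1)*(l + 3)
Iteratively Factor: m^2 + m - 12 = (m + 4)*(m - 3)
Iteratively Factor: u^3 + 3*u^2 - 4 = (u + 2)*(u^2 + u - 2) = (u - 1)*(u + 2)*(u + 2)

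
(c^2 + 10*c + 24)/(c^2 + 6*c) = (c + 4)/c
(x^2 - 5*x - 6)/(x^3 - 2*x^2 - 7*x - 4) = (x - 6)/(x^2 - 3*x - 4)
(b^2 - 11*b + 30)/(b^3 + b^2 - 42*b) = (b - 5)/(b*(b + 7))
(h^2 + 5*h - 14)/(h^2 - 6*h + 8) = (h + 7)/(h - 4)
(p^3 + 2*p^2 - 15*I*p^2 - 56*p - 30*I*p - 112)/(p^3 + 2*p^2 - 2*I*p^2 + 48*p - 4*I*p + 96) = (p - 7*I)/(p + 6*I)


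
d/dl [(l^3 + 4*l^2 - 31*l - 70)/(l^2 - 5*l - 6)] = (l^4 - 10*l^3 - 7*l^2 + 92*l - 164)/(l^4 - 10*l^3 + 13*l^2 + 60*l + 36)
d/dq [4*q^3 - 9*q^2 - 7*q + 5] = 12*q^2 - 18*q - 7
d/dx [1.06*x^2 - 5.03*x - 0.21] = 2.12*x - 5.03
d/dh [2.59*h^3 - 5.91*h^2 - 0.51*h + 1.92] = 7.77*h^2 - 11.82*h - 0.51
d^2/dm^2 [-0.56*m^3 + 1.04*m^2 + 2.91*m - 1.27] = 2.08 - 3.36*m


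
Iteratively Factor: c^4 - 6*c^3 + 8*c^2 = (c)*(c^3 - 6*c^2 + 8*c) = c*(c - 2)*(c^2 - 4*c) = c*(c - 4)*(c - 2)*(c)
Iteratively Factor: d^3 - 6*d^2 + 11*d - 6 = (d - 2)*(d^2 - 4*d + 3) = (d - 3)*(d - 2)*(d - 1)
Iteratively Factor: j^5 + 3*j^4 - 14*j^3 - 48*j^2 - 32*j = (j + 1)*(j^4 + 2*j^3 - 16*j^2 - 32*j) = (j + 1)*(j + 2)*(j^3 - 16*j) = (j - 4)*(j + 1)*(j + 2)*(j^2 + 4*j) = j*(j - 4)*(j + 1)*(j + 2)*(j + 4)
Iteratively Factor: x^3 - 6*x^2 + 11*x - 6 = (x - 1)*(x^2 - 5*x + 6) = (x - 3)*(x - 1)*(x - 2)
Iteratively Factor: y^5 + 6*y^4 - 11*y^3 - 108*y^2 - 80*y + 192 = (y - 4)*(y^4 + 10*y^3 + 29*y^2 + 8*y - 48) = (y - 4)*(y + 4)*(y^3 + 6*y^2 + 5*y - 12) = (y - 4)*(y - 1)*(y + 4)*(y^2 + 7*y + 12) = (y - 4)*(y - 1)*(y + 3)*(y + 4)*(y + 4)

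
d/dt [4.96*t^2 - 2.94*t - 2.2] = 9.92*t - 2.94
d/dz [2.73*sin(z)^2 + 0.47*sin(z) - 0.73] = (5.46*sin(z) + 0.47)*cos(z)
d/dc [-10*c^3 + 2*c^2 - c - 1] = -30*c^2 + 4*c - 1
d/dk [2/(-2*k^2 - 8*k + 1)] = 8*(k + 2)/(2*k^2 + 8*k - 1)^2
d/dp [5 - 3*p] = -3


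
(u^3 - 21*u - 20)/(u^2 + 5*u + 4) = u - 5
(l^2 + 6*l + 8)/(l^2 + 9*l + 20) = (l + 2)/(l + 5)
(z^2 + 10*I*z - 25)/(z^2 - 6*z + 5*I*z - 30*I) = (z + 5*I)/(z - 6)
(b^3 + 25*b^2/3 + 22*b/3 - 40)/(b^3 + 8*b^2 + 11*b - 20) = (b^2 + 13*b/3 - 10)/(b^2 + 4*b - 5)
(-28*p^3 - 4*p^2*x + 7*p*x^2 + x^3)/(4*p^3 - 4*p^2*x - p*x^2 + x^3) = (7*p + x)/(-p + x)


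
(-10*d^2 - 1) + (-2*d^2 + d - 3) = -12*d^2 + d - 4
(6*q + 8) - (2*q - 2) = 4*q + 10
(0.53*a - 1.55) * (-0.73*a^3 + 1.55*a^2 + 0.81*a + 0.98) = -0.3869*a^4 + 1.953*a^3 - 1.9732*a^2 - 0.7361*a - 1.519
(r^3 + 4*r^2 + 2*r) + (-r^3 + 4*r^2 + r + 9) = 8*r^2 + 3*r + 9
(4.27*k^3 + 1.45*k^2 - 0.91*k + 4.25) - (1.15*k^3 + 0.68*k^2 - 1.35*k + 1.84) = 3.12*k^3 + 0.77*k^2 + 0.44*k + 2.41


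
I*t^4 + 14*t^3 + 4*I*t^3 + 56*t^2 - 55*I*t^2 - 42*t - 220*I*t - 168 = (t + 4)*(t - 7*I)*(t - 6*I)*(I*t + 1)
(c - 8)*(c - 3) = c^2 - 11*c + 24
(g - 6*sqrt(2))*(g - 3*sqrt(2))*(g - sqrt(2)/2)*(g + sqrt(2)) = g^4 - 17*sqrt(2)*g^3/2 + 26*g^2 + 27*sqrt(2)*g - 36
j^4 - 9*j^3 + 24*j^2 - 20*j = j*(j - 5)*(j - 2)^2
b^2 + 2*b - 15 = (b - 3)*(b + 5)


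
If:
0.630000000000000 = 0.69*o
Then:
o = 0.91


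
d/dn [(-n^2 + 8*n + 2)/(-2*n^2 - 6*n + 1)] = 2*(11*n^2 + 3*n + 10)/(4*n^4 + 24*n^3 + 32*n^2 - 12*n + 1)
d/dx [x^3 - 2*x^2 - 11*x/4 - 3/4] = 3*x^2 - 4*x - 11/4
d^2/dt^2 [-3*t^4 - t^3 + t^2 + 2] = -36*t^2 - 6*t + 2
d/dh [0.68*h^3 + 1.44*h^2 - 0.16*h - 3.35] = 2.04*h^2 + 2.88*h - 0.16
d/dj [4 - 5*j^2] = -10*j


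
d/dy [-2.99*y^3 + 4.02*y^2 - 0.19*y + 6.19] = -8.97*y^2 + 8.04*y - 0.19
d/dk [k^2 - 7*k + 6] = 2*k - 7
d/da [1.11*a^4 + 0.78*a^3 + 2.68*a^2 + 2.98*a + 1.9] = 4.44*a^3 + 2.34*a^2 + 5.36*a + 2.98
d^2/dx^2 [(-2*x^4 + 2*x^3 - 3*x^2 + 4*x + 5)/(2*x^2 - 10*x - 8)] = (-2*x^6 + 30*x^5 - 126*x^4 - 273*x^3 - 93*x^2 + 69*x + 17)/(x^6 - 15*x^5 + 63*x^4 - 5*x^3 - 252*x^2 - 240*x - 64)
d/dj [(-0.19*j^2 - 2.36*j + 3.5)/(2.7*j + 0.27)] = (-0.513*j^2 - 0.1026*j - 10.0872)/(7.29*j^2 + 1.458*j + 0.0729)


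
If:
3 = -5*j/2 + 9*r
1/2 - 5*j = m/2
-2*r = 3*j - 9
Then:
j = 75/32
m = -359/16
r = 63/64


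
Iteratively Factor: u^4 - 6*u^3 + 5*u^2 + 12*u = (u)*(u^3 - 6*u^2 + 5*u + 12) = u*(u + 1)*(u^2 - 7*u + 12) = u*(u - 3)*(u + 1)*(u - 4)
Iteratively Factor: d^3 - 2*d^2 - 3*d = (d - 3)*(d^2 + d) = d*(d - 3)*(d + 1)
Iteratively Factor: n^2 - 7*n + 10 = (n - 5)*(n - 2)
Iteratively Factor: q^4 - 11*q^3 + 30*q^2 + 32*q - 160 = (q - 4)*(q^3 - 7*q^2 + 2*q + 40) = (q - 4)^2*(q^2 - 3*q - 10) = (q - 4)^2*(q + 2)*(q - 5)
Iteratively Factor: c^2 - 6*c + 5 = (c - 5)*(c - 1)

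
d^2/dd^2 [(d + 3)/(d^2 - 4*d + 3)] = 2*((1 - 3*d)*(d^2 - 4*d + 3) + 4*(d - 2)^2*(d + 3))/(d^2 - 4*d + 3)^3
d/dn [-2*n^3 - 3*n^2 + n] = -6*n^2 - 6*n + 1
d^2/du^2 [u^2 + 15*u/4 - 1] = 2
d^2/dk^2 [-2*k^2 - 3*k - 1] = -4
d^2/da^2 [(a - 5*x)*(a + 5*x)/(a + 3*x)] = -32*x^2/(a^3 + 9*a^2*x + 27*a*x^2 + 27*x^3)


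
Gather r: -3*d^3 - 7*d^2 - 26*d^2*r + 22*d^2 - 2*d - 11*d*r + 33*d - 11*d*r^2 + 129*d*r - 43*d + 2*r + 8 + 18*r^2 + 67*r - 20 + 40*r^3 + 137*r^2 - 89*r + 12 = -3*d^3 + 15*d^2 - 12*d + 40*r^3 + r^2*(155 - 11*d) + r*(-26*d^2 + 118*d - 20)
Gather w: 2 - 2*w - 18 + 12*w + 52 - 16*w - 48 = -6*w - 12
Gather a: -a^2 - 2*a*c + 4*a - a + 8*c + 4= -a^2 + a*(3 - 2*c) + 8*c + 4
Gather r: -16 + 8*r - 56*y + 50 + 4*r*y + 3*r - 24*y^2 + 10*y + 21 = r*(4*y + 11) - 24*y^2 - 46*y + 55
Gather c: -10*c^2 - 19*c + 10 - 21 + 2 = -10*c^2 - 19*c - 9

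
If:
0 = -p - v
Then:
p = -v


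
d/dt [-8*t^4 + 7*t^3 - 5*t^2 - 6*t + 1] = -32*t^3 + 21*t^2 - 10*t - 6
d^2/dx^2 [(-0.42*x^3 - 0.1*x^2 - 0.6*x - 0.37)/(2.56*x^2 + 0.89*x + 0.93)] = (-1.77635683940025e-15*x^4 - 6.074132*x^3 - 15.206316*x^2 + 1.333284*x + 1.995898)/(16.777216*x^6 + 17.498112*x^5 + 24.367872*x^4 + 13.418441*x^3 + 8.852391*x^2 + 2.309283*x + 0.804357)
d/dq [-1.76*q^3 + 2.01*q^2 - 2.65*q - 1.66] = -5.28*q^2 + 4.02*q - 2.65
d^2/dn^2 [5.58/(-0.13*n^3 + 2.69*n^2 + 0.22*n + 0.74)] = ((4.3524*n - 30.0204)*(-0.13*n^3 + 2.69*n^2 + 0.22*n + 0.74) + 5.58*(-0.78*n^2 + 10.76*n + 0.44)*(-0.39*n^2 + 5.38*n + 0.22))/(-0.13*n^3 + 2.69*n^2 + 0.22*n + 0.74)^3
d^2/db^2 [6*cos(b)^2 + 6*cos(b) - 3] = -6*cos(b) - 12*cos(2*b)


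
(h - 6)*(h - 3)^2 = h^3 - 12*h^2 + 45*h - 54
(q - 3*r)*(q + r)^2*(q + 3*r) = q^4 + 2*q^3*r - 8*q^2*r^2 - 18*q*r^3 - 9*r^4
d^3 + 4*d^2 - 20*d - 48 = (d - 4)*(d + 2)*(d + 6)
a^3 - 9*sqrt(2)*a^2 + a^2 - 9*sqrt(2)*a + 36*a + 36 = (a + 1)*(a - 6*sqrt(2))*(a - 3*sqrt(2))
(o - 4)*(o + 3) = o^2 - o - 12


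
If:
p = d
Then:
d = p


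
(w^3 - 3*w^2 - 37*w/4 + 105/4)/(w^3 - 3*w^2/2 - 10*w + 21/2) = (w - 5/2)/(w - 1)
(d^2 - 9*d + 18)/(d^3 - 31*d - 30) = (d - 3)/(d^2 + 6*d + 5)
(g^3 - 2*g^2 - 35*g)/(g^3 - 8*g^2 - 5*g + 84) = g*(g + 5)/(g^2 - g - 12)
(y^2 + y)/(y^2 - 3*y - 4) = y/(y - 4)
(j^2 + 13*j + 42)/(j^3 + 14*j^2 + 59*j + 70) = (j + 6)/(j^2 + 7*j + 10)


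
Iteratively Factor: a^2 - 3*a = (a)*(a - 3)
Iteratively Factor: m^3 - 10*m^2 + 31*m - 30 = (m - 5)*(m^2 - 5*m + 6) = (m - 5)*(m - 2)*(m - 3)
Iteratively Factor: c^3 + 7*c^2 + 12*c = (c + 3)*(c^2 + 4*c) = c*(c + 3)*(c + 4)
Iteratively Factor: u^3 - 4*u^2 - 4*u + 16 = (u - 4)*(u^2 - 4) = (u - 4)*(u + 2)*(u - 2)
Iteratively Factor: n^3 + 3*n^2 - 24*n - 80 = (n - 5)*(n^2 + 8*n + 16) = (n - 5)*(n + 4)*(n + 4)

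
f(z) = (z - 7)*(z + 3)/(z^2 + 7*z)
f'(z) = (-2*z - 7)*(z - 7)*(z + 3)/(z^2 + 7*z)^2 + (z - 7)/(z^2 + 7*z) + (z + 3)/(z^2 + 7*z)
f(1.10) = -2.71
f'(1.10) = 2.60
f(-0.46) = 6.30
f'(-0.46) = 14.36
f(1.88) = -1.50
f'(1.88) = 0.95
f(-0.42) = 6.93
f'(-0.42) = 17.19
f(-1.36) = 1.79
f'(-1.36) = 1.87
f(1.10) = -2.71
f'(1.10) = 2.60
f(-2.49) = 0.43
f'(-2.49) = 0.88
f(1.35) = -2.18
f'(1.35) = 1.76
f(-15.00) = 2.20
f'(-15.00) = 0.14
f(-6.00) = -6.50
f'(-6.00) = 8.08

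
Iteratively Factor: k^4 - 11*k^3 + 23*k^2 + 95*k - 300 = (k - 5)*(k^3 - 6*k^2 - 7*k + 60) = (k - 5)*(k - 4)*(k^2 - 2*k - 15) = (k - 5)*(k - 4)*(k + 3)*(k - 5)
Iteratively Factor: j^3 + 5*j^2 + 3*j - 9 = (j + 3)*(j^2 + 2*j - 3) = (j + 3)^2*(j - 1)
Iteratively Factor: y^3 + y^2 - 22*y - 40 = (y + 2)*(y^2 - y - 20) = (y - 5)*(y + 2)*(y + 4)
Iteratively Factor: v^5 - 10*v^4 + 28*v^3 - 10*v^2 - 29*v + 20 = (v - 1)*(v^4 - 9*v^3 + 19*v^2 + 9*v - 20) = (v - 1)*(v + 1)*(v^3 - 10*v^2 + 29*v - 20) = (v - 5)*(v - 1)*(v + 1)*(v^2 - 5*v + 4) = (v - 5)*(v - 4)*(v - 1)*(v + 1)*(v - 1)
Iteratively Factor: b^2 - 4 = (b - 2)*(b + 2)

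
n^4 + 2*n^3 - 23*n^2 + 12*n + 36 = (n - 3)*(n - 2)*(n + 1)*(n + 6)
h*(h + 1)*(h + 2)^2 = h^4 + 5*h^3 + 8*h^2 + 4*h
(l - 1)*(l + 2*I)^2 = l^3 - l^2 + 4*I*l^2 - 4*l - 4*I*l + 4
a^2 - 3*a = a*(a - 3)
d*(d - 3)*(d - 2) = d^3 - 5*d^2 + 6*d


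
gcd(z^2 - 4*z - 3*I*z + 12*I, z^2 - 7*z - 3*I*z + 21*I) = z - 3*I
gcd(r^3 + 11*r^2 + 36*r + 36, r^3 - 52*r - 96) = r^2 + 8*r + 12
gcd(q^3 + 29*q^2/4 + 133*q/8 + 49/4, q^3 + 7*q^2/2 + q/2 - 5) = q + 2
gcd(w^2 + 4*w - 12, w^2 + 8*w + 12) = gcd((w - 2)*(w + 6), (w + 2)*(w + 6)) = w + 6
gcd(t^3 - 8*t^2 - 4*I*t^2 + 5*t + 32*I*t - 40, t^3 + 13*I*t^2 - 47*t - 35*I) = t + I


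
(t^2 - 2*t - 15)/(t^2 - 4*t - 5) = (t + 3)/(t + 1)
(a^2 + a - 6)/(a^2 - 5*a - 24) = (a - 2)/(a - 8)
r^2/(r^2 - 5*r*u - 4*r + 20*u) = r^2/(r^2 - 5*r*u - 4*r + 20*u)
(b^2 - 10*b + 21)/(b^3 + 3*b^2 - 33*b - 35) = (b^2 - 10*b + 21)/(b^3 + 3*b^2 - 33*b - 35)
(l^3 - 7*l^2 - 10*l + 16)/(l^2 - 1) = (l^2 - 6*l - 16)/(l + 1)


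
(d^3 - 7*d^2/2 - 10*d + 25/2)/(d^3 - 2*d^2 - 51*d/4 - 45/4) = 2*(2*d^2 + 3*d - 5)/(4*d^2 + 12*d + 9)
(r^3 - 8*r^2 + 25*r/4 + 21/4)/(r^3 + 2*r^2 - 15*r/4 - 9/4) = (r - 7)/(r + 3)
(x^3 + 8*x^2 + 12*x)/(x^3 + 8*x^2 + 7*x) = (x^2 + 8*x + 12)/(x^2 + 8*x + 7)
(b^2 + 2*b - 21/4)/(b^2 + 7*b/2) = (b - 3/2)/b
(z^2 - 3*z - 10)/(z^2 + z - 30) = (z + 2)/(z + 6)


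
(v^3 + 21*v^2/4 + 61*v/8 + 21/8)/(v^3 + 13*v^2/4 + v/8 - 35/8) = (2*v^2 + 7*v + 3)/(2*v^2 + 3*v - 5)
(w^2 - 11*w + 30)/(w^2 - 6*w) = (w - 5)/w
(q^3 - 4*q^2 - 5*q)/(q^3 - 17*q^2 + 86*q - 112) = q*(q^2 - 4*q - 5)/(q^3 - 17*q^2 + 86*q - 112)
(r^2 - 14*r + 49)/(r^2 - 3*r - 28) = (r - 7)/(r + 4)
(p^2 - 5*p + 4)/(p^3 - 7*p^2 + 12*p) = (p - 1)/(p*(p - 3))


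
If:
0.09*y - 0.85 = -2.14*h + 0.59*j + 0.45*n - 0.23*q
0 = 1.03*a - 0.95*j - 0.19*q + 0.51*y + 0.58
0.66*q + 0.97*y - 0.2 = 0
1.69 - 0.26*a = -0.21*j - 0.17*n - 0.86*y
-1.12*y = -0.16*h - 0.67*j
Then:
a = 0.9132417406631*y - 0.120055126360505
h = -0.62513519390809*y - 1.7577249981767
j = 1.82092780750044*y + 0.419755223445181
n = -5.91148227648639*y - 10.6433113516307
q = 0.303030303030303 - 1.46969696969697*y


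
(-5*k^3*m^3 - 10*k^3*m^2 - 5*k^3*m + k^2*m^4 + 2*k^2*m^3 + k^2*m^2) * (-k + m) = 5*k^4*m^3 + 10*k^4*m^2 + 5*k^4*m - 6*k^3*m^4 - 12*k^3*m^3 - 6*k^3*m^2 + k^2*m^5 + 2*k^2*m^4 + k^2*m^3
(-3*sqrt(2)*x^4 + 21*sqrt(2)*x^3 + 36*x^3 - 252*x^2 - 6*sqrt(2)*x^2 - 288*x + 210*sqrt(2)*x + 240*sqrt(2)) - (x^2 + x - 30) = -3*sqrt(2)*x^4 + 21*sqrt(2)*x^3 + 36*x^3 - 253*x^2 - 6*sqrt(2)*x^2 - 289*x + 210*sqrt(2)*x + 30 + 240*sqrt(2)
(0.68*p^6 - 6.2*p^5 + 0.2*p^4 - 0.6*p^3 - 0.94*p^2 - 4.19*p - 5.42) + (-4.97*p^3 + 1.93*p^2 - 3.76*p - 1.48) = 0.68*p^6 - 6.2*p^5 + 0.2*p^4 - 5.57*p^3 + 0.99*p^2 - 7.95*p - 6.9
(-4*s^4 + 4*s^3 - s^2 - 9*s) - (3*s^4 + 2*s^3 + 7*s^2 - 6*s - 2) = -7*s^4 + 2*s^3 - 8*s^2 - 3*s + 2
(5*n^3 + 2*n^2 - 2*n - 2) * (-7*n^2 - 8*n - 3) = -35*n^5 - 54*n^4 - 17*n^3 + 24*n^2 + 22*n + 6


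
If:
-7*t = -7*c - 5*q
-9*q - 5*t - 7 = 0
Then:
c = 88*t/63 + 5/9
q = -5*t/9 - 7/9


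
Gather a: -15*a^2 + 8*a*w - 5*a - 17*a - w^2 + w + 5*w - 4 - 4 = -15*a^2 + a*(8*w - 22) - w^2 + 6*w - 8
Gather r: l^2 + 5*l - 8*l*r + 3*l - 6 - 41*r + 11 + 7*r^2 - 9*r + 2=l^2 + 8*l + 7*r^2 + r*(-8*l - 50) + 7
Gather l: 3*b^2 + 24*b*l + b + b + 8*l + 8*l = 3*b^2 + 2*b + l*(24*b + 16)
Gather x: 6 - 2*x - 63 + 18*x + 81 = 16*x + 24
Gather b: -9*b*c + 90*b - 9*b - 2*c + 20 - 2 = b*(81 - 9*c) - 2*c + 18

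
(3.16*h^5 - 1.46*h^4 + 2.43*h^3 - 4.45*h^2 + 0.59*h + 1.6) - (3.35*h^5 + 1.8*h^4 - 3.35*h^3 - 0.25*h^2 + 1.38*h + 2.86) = -0.19*h^5 - 3.26*h^4 + 5.78*h^3 - 4.2*h^2 - 0.79*h - 1.26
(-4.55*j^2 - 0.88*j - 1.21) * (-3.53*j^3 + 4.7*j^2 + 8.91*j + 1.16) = 16.0615*j^5 - 18.2786*j^4 - 40.4052*j^3 - 18.8058*j^2 - 11.8019*j - 1.4036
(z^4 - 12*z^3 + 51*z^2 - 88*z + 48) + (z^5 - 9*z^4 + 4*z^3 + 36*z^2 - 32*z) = z^5 - 8*z^4 - 8*z^3 + 87*z^2 - 120*z + 48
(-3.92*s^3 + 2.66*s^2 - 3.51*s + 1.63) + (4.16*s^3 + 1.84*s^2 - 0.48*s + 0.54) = 0.24*s^3 + 4.5*s^2 - 3.99*s + 2.17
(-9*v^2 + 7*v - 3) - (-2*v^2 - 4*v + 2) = -7*v^2 + 11*v - 5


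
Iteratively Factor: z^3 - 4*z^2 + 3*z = (z)*(z^2 - 4*z + 3) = z*(z - 3)*(z - 1)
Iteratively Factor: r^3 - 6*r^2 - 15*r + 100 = (r - 5)*(r^2 - r - 20) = (r - 5)^2*(r + 4)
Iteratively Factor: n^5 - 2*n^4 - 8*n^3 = (n)*(n^4 - 2*n^3 - 8*n^2) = n*(n - 4)*(n^3 + 2*n^2) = n^2*(n - 4)*(n^2 + 2*n) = n^2*(n - 4)*(n + 2)*(n)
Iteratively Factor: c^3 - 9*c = (c - 3)*(c^2 + 3*c) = c*(c - 3)*(c + 3)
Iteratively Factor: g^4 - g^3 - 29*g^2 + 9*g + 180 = (g + 4)*(g^3 - 5*g^2 - 9*g + 45) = (g + 3)*(g + 4)*(g^2 - 8*g + 15) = (g - 5)*(g + 3)*(g + 4)*(g - 3)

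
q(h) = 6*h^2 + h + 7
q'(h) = 12*h + 1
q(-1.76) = 23.83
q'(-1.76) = -20.12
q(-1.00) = 12.00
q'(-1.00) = -11.00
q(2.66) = 52.11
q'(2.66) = 32.92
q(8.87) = 487.93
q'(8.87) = 107.44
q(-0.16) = 6.99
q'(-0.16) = -0.92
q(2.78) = 56.15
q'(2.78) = 34.36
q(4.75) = 147.12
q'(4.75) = 58.00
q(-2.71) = 48.35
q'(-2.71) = -31.52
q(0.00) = 7.00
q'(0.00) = 1.00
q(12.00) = 883.00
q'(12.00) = 145.00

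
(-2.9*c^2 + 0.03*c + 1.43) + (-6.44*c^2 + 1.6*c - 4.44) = -9.34*c^2 + 1.63*c - 3.01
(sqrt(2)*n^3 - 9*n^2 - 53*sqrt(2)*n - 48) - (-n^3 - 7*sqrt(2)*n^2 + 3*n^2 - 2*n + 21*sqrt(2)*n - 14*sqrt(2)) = n^3 + sqrt(2)*n^3 - 12*n^2 + 7*sqrt(2)*n^2 - 74*sqrt(2)*n + 2*n - 48 + 14*sqrt(2)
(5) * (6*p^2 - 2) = 30*p^2 - 10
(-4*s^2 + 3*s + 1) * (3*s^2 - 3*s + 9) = -12*s^4 + 21*s^3 - 42*s^2 + 24*s + 9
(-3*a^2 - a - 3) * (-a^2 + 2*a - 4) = 3*a^4 - 5*a^3 + 13*a^2 - 2*a + 12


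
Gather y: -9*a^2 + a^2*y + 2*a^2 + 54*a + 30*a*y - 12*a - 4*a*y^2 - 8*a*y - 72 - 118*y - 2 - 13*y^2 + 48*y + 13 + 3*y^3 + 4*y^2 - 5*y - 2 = -7*a^2 + 42*a + 3*y^3 + y^2*(-4*a - 9) + y*(a^2 + 22*a - 75) - 63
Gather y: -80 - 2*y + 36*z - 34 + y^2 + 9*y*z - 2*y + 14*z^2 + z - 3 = y^2 + y*(9*z - 4) + 14*z^2 + 37*z - 117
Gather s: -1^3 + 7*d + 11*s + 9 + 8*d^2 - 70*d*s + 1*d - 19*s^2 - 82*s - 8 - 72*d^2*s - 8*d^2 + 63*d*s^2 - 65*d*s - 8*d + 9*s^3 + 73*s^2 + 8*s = 9*s^3 + s^2*(63*d + 54) + s*(-72*d^2 - 135*d - 63)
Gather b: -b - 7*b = -8*b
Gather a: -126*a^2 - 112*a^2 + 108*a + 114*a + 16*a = -238*a^2 + 238*a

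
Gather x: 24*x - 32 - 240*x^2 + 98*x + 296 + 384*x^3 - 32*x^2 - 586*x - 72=384*x^3 - 272*x^2 - 464*x + 192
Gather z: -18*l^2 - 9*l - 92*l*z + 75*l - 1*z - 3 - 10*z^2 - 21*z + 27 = -18*l^2 + 66*l - 10*z^2 + z*(-92*l - 22) + 24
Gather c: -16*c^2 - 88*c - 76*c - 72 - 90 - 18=-16*c^2 - 164*c - 180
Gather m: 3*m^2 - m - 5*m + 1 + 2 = 3*m^2 - 6*m + 3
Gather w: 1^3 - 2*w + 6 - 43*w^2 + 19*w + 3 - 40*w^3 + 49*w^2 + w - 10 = -40*w^3 + 6*w^2 + 18*w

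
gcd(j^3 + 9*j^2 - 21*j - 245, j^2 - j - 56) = j + 7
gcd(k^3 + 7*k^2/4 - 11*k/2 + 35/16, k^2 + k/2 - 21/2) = k + 7/2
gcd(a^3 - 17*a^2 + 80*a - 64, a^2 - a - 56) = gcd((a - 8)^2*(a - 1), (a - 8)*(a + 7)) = a - 8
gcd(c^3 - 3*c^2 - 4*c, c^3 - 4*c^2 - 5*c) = c^2 + c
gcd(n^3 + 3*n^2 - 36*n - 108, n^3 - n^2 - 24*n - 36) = n^2 - 3*n - 18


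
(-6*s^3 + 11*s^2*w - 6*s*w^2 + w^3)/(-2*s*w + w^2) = 3*s^2/w - 4*s + w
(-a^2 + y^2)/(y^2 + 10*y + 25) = (-a^2 + y^2)/(y^2 + 10*y + 25)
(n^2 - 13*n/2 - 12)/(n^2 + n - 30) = (n^2 - 13*n/2 - 12)/(n^2 + n - 30)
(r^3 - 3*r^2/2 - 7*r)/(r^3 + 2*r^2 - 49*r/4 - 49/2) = 2*r/(2*r + 7)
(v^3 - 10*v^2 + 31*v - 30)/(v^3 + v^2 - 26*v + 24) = (v^3 - 10*v^2 + 31*v - 30)/(v^3 + v^2 - 26*v + 24)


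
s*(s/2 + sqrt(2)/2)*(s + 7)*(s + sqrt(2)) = s^4/2 + sqrt(2)*s^3 + 7*s^3/2 + s^2 + 7*sqrt(2)*s^2 + 7*s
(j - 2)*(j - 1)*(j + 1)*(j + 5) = j^4 + 3*j^3 - 11*j^2 - 3*j + 10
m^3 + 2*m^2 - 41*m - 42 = (m - 6)*(m + 1)*(m + 7)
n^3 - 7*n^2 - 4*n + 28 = (n - 7)*(n - 2)*(n + 2)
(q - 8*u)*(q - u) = q^2 - 9*q*u + 8*u^2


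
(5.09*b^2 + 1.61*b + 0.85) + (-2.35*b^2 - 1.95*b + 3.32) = 2.74*b^2 - 0.34*b + 4.17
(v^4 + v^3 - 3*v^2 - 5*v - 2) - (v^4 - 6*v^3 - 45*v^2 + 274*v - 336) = 7*v^3 + 42*v^2 - 279*v + 334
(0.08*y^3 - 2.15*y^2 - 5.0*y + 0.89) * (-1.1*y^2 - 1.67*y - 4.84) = -0.088*y^5 + 2.2314*y^4 + 8.7033*y^3 + 17.777*y^2 + 22.7137*y - 4.3076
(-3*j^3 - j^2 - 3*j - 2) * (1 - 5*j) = 15*j^4 + 2*j^3 + 14*j^2 + 7*j - 2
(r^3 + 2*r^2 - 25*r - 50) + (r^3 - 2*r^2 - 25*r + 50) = 2*r^3 - 50*r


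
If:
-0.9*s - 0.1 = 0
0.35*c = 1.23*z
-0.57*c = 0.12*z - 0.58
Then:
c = 0.96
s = -0.11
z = 0.27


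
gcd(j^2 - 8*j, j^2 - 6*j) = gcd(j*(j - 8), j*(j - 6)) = j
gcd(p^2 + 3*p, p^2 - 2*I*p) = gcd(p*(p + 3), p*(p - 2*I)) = p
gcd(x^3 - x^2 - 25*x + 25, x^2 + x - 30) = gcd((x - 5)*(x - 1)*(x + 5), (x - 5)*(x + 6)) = x - 5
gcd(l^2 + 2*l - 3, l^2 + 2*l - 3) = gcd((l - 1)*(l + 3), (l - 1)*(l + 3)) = l^2 + 2*l - 3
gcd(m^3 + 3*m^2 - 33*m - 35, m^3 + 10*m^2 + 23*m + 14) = m^2 + 8*m + 7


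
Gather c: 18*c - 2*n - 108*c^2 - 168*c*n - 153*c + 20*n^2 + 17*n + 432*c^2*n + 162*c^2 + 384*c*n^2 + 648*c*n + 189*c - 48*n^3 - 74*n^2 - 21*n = c^2*(432*n + 54) + c*(384*n^2 + 480*n + 54) - 48*n^3 - 54*n^2 - 6*n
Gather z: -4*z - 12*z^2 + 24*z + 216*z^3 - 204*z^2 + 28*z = 216*z^3 - 216*z^2 + 48*z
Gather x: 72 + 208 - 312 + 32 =0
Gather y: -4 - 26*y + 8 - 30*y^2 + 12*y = -30*y^2 - 14*y + 4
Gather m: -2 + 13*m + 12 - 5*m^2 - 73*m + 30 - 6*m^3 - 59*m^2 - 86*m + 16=-6*m^3 - 64*m^2 - 146*m + 56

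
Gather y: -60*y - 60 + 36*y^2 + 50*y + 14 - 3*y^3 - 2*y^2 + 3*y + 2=-3*y^3 + 34*y^2 - 7*y - 44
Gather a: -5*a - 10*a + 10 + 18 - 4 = 24 - 15*a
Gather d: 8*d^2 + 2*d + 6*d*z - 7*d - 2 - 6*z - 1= 8*d^2 + d*(6*z - 5) - 6*z - 3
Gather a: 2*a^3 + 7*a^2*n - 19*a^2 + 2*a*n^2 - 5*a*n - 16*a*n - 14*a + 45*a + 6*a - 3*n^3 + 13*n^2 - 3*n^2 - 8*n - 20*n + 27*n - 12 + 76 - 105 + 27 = 2*a^3 + a^2*(7*n - 19) + a*(2*n^2 - 21*n + 37) - 3*n^3 + 10*n^2 - n - 14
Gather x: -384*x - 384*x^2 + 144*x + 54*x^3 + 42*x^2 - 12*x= 54*x^3 - 342*x^2 - 252*x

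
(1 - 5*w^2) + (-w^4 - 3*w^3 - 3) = -w^4 - 3*w^3 - 5*w^2 - 2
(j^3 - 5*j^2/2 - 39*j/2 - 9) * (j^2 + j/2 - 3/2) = j^5 - 2*j^4 - 89*j^3/4 - 15*j^2 + 99*j/4 + 27/2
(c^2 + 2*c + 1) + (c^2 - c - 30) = 2*c^2 + c - 29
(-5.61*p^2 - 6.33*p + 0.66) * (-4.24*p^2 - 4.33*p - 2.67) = 23.7864*p^4 + 51.1305*p^3 + 39.5892*p^2 + 14.0433*p - 1.7622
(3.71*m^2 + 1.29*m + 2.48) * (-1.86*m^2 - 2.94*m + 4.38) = -6.9006*m^4 - 13.3068*m^3 + 7.8444*m^2 - 1.641*m + 10.8624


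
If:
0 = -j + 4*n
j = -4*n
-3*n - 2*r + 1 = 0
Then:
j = 0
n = 0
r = 1/2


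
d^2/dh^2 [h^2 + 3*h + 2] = 2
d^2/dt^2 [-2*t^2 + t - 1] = -4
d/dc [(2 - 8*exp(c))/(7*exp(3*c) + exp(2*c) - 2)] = 2*((4*exp(c) - 1)*(21*exp(c) + 2)*exp(c) - 28*exp(3*c) - 4*exp(2*c) + 8)*exp(c)/(7*exp(3*c) + exp(2*c) - 2)^2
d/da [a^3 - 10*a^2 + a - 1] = 3*a^2 - 20*a + 1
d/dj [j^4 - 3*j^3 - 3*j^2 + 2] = j*(4*j^2 - 9*j - 6)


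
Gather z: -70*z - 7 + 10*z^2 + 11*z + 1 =10*z^2 - 59*z - 6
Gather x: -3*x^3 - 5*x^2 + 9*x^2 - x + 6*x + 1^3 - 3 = -3*x^3 + 4*x^2 + 5*x - 2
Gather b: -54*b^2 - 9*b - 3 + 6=-54*b^2 - 9*b + 3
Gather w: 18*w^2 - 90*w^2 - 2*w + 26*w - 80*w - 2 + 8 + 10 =-72*w^2 - 56*w + 16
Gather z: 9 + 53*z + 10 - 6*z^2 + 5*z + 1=-6*z^2 + 58*z + 20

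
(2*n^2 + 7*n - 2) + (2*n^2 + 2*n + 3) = 4*n^2 + 9*n + 1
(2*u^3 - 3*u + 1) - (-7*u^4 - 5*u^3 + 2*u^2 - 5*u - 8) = 7*u^4 + 7*u^3 - 2*u^2 + 2*u + 9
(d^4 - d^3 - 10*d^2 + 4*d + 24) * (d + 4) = d^5 + 3*d^4 - 14*d^3 - 36*d^2 + 40*d + 96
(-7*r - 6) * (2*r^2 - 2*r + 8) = -14*r^3 + 2*r^2 - 44*r - 48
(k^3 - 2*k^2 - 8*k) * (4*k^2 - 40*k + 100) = 4*k^5 - 48*k^4 + 148*k^3 + 120*k^2 - 800*k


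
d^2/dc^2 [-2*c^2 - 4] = -4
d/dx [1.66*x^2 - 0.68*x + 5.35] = 3.32*x - 0.68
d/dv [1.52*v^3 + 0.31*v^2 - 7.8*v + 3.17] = 4.56*v^2 + 0.62*v - 7.8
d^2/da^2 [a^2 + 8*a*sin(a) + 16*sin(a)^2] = -8*a*sin(a) - 64*sin(a)^2 + 16*cos(a) + 34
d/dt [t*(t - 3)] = 2*t - 3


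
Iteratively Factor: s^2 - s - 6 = (s - 3)*(s + 2)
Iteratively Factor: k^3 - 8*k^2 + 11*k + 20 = (k + 1)*(k^2 - 9*k + 20) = (k - 5)*(k + 1)*(k - 4)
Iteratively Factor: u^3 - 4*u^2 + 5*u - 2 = (u - 1)*(u^2 - 3*u + 2) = (u - 1)^2*(u - 2)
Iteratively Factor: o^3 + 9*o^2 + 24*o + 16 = (o + 4)*(o^2 + 5*o + 4) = (o + 1)*(o + 4)*(o + 4)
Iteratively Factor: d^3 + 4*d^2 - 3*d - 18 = (d - 2)*(d^2 + 6*d + 9) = (d - 2)*(d + 3)*(d + 3)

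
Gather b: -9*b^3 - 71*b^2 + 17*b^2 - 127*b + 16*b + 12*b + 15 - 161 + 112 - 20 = -9*b^3 - 54*b^2 - 99*b - 54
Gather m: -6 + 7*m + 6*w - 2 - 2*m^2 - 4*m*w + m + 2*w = -2*m^2 + m*(8 - 4*w) + 8*w - 8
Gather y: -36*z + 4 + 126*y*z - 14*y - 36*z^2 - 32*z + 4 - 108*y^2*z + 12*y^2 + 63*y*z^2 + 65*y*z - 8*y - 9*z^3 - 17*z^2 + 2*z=y^2*(12 - 108*z) + y*(63*z^2 + 191*z - 22) - 9*z^3 - 53*z^2 - 66*z + 8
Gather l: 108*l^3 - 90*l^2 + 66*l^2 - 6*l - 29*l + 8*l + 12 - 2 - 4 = 108*l^3 - 24*l^2 - 27*l + 6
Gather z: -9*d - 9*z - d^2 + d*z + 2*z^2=-d^2 - 9*d + 2*z^2 + z*(d - 9)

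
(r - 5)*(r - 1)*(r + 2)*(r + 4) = r^4 - 23*r^2 - 18*r + 40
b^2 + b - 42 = (b - 6)*(b + 7)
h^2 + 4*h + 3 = (h + 1)*(h + 3)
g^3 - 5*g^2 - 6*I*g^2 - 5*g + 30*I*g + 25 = (g - 5)*(g - 5*I)*(g - I)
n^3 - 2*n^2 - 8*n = n*(n - 4)*(n + 2)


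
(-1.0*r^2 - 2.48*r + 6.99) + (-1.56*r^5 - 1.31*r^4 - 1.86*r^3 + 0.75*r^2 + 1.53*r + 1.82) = -1.56*r^5 - 1.31*r^4 - 1.86*r^3 - 0.25*r^2 - 0.95*r + 8.81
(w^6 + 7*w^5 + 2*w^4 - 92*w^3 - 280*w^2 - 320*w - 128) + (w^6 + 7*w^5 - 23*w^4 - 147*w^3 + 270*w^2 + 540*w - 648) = 2*w^6 + 14*w^5 - 21*w^4 - 239*w^3 - 10*w^2 + 220*w - 776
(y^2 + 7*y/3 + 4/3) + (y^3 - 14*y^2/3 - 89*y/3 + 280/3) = y^3 - 11*y^2/3 - 82*y/3 + 284/3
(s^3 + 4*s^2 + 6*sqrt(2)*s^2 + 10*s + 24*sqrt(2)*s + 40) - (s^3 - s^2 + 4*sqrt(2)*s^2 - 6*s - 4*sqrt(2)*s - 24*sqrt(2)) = 2*sqrt(2)*s^2 + 5*s^2 + 16*s + 28*sqrt(2)*s + 24*sqrt(2) + 40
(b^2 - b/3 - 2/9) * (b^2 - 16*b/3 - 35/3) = b^4 - 17*b^3/3 - 91*b^2/9 + 137*b/27 + 70/27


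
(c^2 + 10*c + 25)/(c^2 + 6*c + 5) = (c + 5)/(c + 1)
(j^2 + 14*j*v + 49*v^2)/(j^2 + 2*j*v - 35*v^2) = (-j - 7*v)/(-j + 5*v)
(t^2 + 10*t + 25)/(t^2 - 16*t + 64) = (t^2 + 10*t + 25)/(t^2 - 16*t + 64)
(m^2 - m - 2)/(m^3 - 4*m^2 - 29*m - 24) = (m - 2)/(m^2 - 5*m - 24)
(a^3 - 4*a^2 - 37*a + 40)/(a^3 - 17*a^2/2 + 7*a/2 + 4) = 2*(a + 5)/(2*a + 1)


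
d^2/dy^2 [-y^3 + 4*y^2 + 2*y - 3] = 8 - 6*y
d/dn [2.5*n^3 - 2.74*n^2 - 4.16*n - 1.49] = 7.5*n^2 - 5.48*n - 4.16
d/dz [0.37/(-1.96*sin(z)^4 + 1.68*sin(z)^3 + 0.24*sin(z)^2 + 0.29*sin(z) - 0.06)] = (2.9008*sin(z)^3 - 1.8648*sin(z)^2 - 0.1776*sin(z) - 0.1073)*cos(z)/(-1.96*sin(z)^4 + 1.68*sin(z)^3 + 0.24*sin(z)^2 + 0.29*sin(z) - 0.06)^2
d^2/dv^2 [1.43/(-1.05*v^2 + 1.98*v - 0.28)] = (3.15315*v^2 - 5.94594*v - 1.43*(2.1*v - 1.98)*(4.2*v - 3.96) + 0.84084)/(1.05*v^2 - 1.98*v + 0.28)^3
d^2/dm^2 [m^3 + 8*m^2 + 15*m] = 6*m + 16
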